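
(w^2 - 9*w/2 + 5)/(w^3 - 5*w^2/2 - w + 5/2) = (w - 2)/(w^2 - 1)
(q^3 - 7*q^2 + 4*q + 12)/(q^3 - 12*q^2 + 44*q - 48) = (q + 1)/(q - 4)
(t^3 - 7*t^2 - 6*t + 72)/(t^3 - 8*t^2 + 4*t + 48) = (t + 3)/(t + 2)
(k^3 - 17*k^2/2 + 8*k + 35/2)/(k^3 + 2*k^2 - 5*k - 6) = (k^2 - 19*k/2 + 35/2)/(k^2 + k - 6)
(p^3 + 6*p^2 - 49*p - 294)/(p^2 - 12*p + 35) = (p^2 + 13*p + 42)/(p - 5)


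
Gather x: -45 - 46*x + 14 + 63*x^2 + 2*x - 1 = 63*x^2 - 44*x - 32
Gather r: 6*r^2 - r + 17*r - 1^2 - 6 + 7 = 6*r^2 + 16*r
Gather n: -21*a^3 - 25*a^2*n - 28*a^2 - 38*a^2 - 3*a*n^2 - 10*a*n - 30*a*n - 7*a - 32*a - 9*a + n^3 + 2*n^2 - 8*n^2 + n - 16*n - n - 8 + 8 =-21*a^3 - 66*a^2 - 48*a + n^3 + n^2*(-3*a - 6) + n*(-25*a^2 - 40*a - 16)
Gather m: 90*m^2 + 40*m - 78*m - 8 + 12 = 90*m^2 - 38*m + 4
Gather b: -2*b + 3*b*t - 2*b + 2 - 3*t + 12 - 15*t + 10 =b*(3*t - 4) - 18*t + 24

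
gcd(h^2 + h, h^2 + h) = h^2 + h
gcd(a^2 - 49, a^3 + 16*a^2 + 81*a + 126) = a + 7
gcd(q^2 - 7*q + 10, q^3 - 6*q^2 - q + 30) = q - 5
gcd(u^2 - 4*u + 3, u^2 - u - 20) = 1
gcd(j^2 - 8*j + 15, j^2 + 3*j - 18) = j - 3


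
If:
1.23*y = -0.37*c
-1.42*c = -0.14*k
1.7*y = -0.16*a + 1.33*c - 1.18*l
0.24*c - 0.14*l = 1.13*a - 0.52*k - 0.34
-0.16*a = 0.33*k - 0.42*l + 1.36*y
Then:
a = 0.21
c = -0.02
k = -0.20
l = -0.06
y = 0.01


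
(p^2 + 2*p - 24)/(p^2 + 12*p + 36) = (p - 4)/(p + 6)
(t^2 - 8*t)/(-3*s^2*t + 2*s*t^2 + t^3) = (t - 8)/(-3*s^2 + 2*s*t + t^2)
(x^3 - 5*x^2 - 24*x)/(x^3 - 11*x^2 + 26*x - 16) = x*(x + 3)/(x^2 - 3*x + 2)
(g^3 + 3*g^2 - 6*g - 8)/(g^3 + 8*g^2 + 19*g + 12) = (g - 2)/(g + 3)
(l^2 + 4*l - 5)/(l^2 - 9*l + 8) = (l + 5)/(l - 8)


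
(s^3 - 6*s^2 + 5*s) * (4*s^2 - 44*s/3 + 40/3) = 4*s^5 - 116*s^4/3 + 364*s^3/3 - 460*s^2/3 + 200*s/3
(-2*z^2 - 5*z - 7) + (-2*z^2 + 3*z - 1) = -4*z^2 - 2*z - 8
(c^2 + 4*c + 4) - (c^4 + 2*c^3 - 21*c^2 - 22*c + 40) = -c^4 - 2*c^3 + 22*c^2 + 26*c - 36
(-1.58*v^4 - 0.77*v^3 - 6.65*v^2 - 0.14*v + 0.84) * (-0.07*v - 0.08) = 0.1106*v^5 + 0.1803*v^4 + 0.5271*v^3 + 0.5418*v^2 - 0.0476*v - 0.0672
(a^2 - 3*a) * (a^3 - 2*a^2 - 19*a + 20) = a^5 - 5*a^4 - 13*a^3 + 77*a^2 - 60*a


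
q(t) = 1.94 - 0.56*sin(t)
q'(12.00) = -0.47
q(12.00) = 2.24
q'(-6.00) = -0.54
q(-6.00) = 1.78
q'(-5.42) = -0.36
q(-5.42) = 1.51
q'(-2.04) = 0.25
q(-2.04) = 2.44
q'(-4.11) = 0.32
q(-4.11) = 1.48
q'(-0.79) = -0.39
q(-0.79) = 2.34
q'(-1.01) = -0.30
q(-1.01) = 2.41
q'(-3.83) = 0.43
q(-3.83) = 1.58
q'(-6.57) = -0.54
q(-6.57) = 2.10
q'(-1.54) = -0.02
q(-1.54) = 2.50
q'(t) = -0.56*cos(t)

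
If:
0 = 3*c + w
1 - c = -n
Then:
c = -w/3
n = -w/3 - 1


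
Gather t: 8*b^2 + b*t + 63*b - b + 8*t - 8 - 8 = 8*b^2 + 62*b + t*(b + 8) - 16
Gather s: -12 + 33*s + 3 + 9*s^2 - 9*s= 9*s^2 + 24*s - 9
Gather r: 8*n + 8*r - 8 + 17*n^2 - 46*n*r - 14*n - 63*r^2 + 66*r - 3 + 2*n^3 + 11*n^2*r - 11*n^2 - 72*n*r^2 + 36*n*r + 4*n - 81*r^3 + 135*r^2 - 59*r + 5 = 2*n^3 + 6*n^2 - 2*n - 81*r^3 + r^2*(72 - 72*n) + r*(11*n^2 - 10*n + 15) - 6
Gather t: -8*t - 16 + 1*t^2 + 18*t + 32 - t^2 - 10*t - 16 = 0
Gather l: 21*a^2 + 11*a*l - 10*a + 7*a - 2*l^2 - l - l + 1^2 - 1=21*a^2 - 3*a - 2*l^2 + l*(11*a - 2)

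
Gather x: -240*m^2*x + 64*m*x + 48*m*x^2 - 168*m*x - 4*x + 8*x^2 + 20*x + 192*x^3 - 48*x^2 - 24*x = 192*x^3 + x^2*(48*m - 40) + x*(-240*m^2 - 104*m - 8)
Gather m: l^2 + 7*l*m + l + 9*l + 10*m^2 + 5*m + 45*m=l^2 + 10*l + 10*m^2 + m*(7*l + 50)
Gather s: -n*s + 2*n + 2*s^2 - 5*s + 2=2*n + 2*s^2 + s*(-n - 5) + 2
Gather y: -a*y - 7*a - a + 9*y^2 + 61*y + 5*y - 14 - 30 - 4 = -8*a + 9*y^2 + y*(66 - a) - 48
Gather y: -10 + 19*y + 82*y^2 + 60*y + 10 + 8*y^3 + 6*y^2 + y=8*y^3 + 88*y^2 + 80*y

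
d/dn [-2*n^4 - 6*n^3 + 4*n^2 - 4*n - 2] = -8*n^3 - 18*n^2 + 8*n - 4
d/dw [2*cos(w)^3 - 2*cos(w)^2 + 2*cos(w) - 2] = 2*(-3*cos(w)^2 + 2*cos(w) - 1)*sin(w)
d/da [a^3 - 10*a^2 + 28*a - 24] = 3*a^2 - 20*a + 28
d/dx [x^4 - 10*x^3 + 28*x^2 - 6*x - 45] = 4*x^3 - 30*x^2 + 56*x - 6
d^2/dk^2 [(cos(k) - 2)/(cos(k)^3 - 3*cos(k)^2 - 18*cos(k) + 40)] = (-4*sin(k)^4 + 83*sin(k)^2 + 65*cos(k)/4 + 3*cos(3*k)/4 - 37)/((cos(k) - 5)^3*(cos(k) + 4)^3)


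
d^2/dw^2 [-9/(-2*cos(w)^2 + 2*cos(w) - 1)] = 18*(8*sin(w)^4 - 2*sin(w)^2 + 17*cos(w)/2 - 3*cos(3*w)/2 - 8)/(2*sin(w)^2 + 2*cos(w) - 3)^3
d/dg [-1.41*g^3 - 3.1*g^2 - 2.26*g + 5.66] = -4.23*g^2 - 6.2*g - 2.26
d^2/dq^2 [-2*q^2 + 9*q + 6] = -4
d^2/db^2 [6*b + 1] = 0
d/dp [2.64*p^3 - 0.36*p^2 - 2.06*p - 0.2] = 7.92*p^2 - 0.72*p - 2.06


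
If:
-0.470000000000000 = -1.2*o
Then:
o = 0.39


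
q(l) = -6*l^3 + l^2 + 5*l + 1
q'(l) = -18*l^2 + 2*l + 5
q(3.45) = -216.23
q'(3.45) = -202.34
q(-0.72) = 0.16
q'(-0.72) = -5.77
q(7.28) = -2224.57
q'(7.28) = -934.41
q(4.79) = -611.52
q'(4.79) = -398.41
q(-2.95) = 148.99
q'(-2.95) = -157.54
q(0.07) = 1.35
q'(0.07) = 5.05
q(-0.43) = -0.49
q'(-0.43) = 0.81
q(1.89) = -26.49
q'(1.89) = -55.52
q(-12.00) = 10453.00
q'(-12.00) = -2611.00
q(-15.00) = 20401.00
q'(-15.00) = -4075.00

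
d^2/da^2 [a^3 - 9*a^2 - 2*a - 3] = 6*a - 18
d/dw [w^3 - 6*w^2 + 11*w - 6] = 3*w^2 - 12*w + 11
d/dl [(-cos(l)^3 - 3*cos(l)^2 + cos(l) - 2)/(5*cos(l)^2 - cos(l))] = (5*cos(l)^4 - 2*cos(l)^3 + 2*cos(l)^2 - 20*cos(l) + 2)*sin(l)/((5*cos(l) - 1)^2*cos(l)^2)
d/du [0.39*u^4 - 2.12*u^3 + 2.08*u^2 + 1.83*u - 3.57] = 1.56*u^3 - 6.36*u^2 + 4.16*u + 1.83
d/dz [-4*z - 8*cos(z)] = 8*sin(z) - 4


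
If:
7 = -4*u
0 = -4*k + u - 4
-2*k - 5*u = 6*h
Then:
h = 31/16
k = -23/16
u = -7/4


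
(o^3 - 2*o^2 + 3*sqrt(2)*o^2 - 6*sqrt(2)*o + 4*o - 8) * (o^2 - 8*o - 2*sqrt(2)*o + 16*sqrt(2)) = o^5 - 10*o^4 + sqrt(2)*o^4 - 10*sqrt(2)*o^3 + 8*o^3 + 8*sqrt(2)*o^2 + 80*o^2 - 128*o + 80*sqrt(2)*o - 128*sqrt(2)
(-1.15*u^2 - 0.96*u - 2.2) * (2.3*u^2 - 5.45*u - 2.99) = -2.645*u^4 + 4.0595*u^3 + 3.6105*u^2 + 14.8604*u + 6.578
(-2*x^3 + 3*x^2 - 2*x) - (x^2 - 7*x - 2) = -2*x^3 + 2*x^2 + 5*x + 2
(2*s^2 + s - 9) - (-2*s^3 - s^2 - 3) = 2*s^3 + 3*s^2 + s - 6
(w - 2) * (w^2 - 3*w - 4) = w^3 - 5*w^2 + 2*w + 8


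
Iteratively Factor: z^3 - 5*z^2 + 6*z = (z - 2)*(z^2 - 3*z) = z*(z - 2)*(z - 3)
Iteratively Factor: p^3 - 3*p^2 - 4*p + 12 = (p + 2)*(p^2 - 5*p + 6) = (p - 3)*(p + 2)*(p - 2)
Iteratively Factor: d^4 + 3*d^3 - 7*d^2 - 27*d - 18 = (d + 1)*(d^3 + 2*d^2 - 9*d - 18) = (d - 3)*(d + 1)*(d^2 + 5*d + 6) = (d - 3)*(d + 1)*(d + 2)*(d + 3)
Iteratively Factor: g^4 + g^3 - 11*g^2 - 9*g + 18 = (g - 3)*(g^3 + 4*g^2 + g - 6) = (g - 3)*(g - 1)*(g^2 + 5*g + 6) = (g - 3)*(g - 1)*(g + 3)*(g + 2)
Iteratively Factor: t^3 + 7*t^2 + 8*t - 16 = (t + 4)*(t^2 + 3*t - 4) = (t + 4)^2*(t - 1)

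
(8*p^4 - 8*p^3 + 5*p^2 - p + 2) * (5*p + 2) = 40*p^5 - 24*p^4 + 9*p^3 + 5*p^2 + 8*p + 4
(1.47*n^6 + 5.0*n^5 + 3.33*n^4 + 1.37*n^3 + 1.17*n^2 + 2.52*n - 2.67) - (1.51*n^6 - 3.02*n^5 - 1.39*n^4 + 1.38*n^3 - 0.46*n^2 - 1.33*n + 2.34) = -0.04*n^6 + 8.02*n^5 + 4.72*n^4 - 0.00999999999999979*n^3 + 1.63*n^2 + 3.85*n - 5.01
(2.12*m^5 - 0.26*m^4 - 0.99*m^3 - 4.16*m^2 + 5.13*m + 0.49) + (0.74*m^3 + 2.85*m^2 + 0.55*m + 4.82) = 2.12*m^5 - 0.26*m^4 - 0.25*m^3 - 1.31*m^2 + 5.68*m + 5.31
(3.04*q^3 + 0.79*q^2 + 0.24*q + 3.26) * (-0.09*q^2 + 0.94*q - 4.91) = -0.2736*q^5 + 2.7865*q^4 - 14.2054*q^3 - 3.9467*q^2 + 1.886*q - 16.0066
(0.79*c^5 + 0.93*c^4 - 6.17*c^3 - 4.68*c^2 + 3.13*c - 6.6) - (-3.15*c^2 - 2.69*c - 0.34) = 0.79*c^5 + 0.93*c^4 - 6.17*c^3 - 1.53*c^2 + 5.82*c - 6.26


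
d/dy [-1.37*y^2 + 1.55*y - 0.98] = 1.55 - 2.74*y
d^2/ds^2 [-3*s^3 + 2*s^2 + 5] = 4 - 18*s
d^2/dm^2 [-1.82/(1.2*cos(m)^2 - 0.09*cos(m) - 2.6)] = (-10.4832*(1 - cos(m)^2)^2 + 0.58968*cos(m)^3 - 27.969942*cos(m)^2 - 0.75348*cos(m) + 21.869484)/(-1.2*cos(m)^2 + 0.09*cos(m) + 2.6)^3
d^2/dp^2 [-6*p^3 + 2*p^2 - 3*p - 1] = 4 - 36*p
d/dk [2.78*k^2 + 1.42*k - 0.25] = 5.56*k + 1.42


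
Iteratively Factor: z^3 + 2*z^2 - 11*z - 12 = (z - 3)*(z^2 + 5*z + 4) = (z - 3)*(z + 4)*(z + 1)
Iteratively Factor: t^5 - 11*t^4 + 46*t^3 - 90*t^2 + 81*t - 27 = (t - 1)*(t^4 - 10*t^3 + 36*t^2 - 54*t + 27) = (t - 3)*(t - 1)*(t^3 - 7*t^2 + 15*t - 9) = (t - 3)^2*(t - 1)*(t^2 - 4*t + 3) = (t - 3)^2*(t - 1)^2*(t - 3)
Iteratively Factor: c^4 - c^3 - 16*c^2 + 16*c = (c + 4)*(c^3 - 5*c^2 + 4*c) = (c - 4)*(c + 4)*(c^2 - c) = (c - 4)*(c - 1)*(c + 4)*(c)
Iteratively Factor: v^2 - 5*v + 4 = (v - 4)*(v - 1)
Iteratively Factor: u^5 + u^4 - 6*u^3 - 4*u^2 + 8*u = (u)*(u^4 + u^3 - 6*u^2 - 4*u + 8) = u*(u + 2)*(u^3 - u^2 - 4*u + 4) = u*(u - 2)*(u + 2)*(u^2 + u - 2) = u*(u - 2)*(u - 1)*(u + 2)*(u + 2)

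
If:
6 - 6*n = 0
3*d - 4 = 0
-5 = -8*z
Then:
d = 4/3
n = 1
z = 5/8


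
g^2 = g^2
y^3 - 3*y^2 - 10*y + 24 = (y - 4)*(y - 2)*(y + 3)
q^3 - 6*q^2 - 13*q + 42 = (q - 7)*(q - 2)*(q + 3)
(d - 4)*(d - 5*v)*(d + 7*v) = d^3 + 2*d^2*v - 4*d^2 - 35*d*v^2 - 8*d*v + 140*v^2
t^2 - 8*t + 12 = (t - 6)*(t - 2)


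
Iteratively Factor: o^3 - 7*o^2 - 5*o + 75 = (o - 5)*(o^2 - 2*o - 15) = (o - 5)^2*(o + 3)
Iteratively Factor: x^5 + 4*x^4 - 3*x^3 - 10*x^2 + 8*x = (x - 1)*(x^4 + 5*x^3 + 2*x^2 - 8*x) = (x - 1)*(x + 4)*(x^3 + x^2 - 2*x) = (x - 1)^2*(x + 4)*(x^2 + 2*x) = (x - 1)^2*(x + 2)*(x + 4)*(x)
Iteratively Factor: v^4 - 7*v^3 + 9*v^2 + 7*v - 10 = (v - 5)*(v^3 - 2*v^2 - v + 2) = (v - 5)*(v + 1)*(v^2 - 3*v + 2) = (v - 5)*(v - 2)*(v + 1)*(v - 1)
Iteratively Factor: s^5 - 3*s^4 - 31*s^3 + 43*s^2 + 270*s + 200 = (s - 5)*(s^4 + 2*s^3 - 21*s^2 - 62*s - 40) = (s - 5)*(s + 2)*(s^3 - 21*s - 20) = (s - 5)*(s + 2)*(s + 4)*(s^2 - 4*s - 5) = (s - 5)^2*(s + 2)*(s + 4)*(s + 1)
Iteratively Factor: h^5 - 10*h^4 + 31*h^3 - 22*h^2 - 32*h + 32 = (h - 4)*(h^4 - 6*h^3 + 7*h^2 + 6*h - 8) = (h - 4)*(h - 2)*(h^3 - 4*h^2 - h + 4) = (h - 4)*(h - 2)*(h - 1)*(h^2 - 3*h - 4) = (h - 4)^2*(h - 2)*(h - 1)*(h + 1)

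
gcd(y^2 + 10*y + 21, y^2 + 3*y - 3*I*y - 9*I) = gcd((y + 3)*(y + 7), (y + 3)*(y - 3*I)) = y + 3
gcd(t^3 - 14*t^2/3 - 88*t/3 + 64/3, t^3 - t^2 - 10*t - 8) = 1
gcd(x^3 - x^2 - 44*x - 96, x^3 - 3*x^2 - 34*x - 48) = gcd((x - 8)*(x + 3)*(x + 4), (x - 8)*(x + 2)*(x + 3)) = x^2 - 5*x - 24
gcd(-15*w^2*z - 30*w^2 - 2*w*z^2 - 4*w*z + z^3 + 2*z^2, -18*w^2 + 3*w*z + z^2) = 1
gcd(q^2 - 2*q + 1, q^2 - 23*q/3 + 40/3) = 1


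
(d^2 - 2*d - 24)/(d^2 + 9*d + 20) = (d - 6)/(d + 5)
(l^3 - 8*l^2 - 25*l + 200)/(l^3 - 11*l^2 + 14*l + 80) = (l + 5)/(l + 2)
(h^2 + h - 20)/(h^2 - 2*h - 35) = (h - 4)/(h - 7)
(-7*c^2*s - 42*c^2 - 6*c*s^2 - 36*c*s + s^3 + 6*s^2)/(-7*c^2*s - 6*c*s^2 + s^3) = (s + 6)/s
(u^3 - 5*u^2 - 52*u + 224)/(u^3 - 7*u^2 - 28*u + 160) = (u + 7)/(u + 5)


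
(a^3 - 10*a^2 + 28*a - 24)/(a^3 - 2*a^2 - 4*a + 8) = (a - 6)/(a + 2)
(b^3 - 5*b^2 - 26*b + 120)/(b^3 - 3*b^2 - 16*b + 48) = (b^2 - b - 30)/(b^2 + b - 12)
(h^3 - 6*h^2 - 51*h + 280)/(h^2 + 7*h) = h - 13 + 40/h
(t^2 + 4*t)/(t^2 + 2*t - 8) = t/(t - 2)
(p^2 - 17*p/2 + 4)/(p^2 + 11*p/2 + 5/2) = (2*p^2 - 17*p + 8)/(2*p^2 + 11*p + 5)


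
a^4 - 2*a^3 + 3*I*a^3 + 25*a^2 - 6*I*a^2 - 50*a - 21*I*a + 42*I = (a - 2)*(a - 3*I)*(a - I)*(a + 7*I)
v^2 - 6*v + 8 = (v - 4)*(v - 2)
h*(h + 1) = h^2 + h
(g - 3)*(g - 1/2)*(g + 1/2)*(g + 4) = g^4 + g^3 - 49*g^2/4 - g/4 + 3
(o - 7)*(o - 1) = o^2 - 8*o + 7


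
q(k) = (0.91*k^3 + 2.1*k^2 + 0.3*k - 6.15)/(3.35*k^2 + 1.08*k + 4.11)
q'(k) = (-6.7*k - 1.08)*(0.91*k^3 + 2.1*k^2 + 0.3*k - 6.15)/(3.35*k^2 + 1.08*k + 4.11)^2 + (2.73*k^2 + 4.2*k + 0.3)/(3.35*k^2 + 1.08*k + 4.11)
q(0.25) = -1.29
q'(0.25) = 1.11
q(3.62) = 1.26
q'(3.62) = 0.37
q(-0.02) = -1.51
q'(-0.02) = 0.40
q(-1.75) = -0.41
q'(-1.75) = -0.24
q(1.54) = 0.19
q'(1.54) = 0.81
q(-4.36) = -0.68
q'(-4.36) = 0.23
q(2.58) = 0.83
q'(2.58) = 0.48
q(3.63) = 1.27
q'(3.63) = 0.37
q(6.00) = 2.04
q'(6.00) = 0.30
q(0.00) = -1.50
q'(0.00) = 0.47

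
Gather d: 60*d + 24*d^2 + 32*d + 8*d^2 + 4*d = 32*d^2 + 96*d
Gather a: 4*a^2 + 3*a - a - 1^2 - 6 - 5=4*a^2 + 2*a - 12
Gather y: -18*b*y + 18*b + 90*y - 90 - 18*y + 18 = 18*b + y*(72 - 18*b) - 72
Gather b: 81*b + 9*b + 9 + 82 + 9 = 90*b + 100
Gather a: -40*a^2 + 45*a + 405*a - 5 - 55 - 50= -40*a^2 + 450*a - 110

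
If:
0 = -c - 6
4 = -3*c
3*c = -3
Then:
No Solution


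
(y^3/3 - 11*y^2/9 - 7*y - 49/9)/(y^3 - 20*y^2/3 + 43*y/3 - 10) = (3*y^3 - 11*y^2 - 63*y - 49)/(3*(3*y^3 - 20*y^2 + 43*y - 30))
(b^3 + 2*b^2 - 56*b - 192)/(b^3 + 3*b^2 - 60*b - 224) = (b + 6)/(b + 7)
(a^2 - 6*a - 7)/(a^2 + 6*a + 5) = (a - 7)/(a + 5)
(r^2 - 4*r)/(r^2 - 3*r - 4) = r/(r + 1)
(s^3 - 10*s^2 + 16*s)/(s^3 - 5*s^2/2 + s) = 2*(s - 8)/(2*s - 1)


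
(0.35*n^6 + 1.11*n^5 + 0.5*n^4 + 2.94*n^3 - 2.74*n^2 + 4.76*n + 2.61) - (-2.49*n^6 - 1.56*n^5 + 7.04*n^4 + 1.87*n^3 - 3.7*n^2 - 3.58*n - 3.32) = 2.84*n^6 + 2.67*n^5 - 6.54*n^4 + 1.07*n^3 + 0.96*n^2 + 8.34*n + 5.93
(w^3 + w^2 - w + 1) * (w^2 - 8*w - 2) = w^5 - 7*w^4 - 11*w^3 + 7*w^2 - 6*w - 2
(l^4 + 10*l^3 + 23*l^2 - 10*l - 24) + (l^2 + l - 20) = l^4 + 10*l^3 + 24*l^2 - 9*l - 44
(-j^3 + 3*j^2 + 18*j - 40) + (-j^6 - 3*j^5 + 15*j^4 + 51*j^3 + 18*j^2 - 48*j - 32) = -j^6 - 3*j^5 + 15*j^4 + 50*j^3 + 21*j^2 - 30*j - 72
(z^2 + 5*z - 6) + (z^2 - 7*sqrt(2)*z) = 2*z^2 - 7*sqrt(2)*z + 5*z - 6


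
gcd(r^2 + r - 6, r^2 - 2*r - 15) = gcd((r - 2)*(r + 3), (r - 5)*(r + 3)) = r + 3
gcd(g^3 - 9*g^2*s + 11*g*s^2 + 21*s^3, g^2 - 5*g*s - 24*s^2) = 1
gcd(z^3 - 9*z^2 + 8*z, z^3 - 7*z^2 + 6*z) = z^2 - z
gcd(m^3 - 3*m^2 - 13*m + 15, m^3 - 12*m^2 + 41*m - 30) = m^2 - 6*m + 5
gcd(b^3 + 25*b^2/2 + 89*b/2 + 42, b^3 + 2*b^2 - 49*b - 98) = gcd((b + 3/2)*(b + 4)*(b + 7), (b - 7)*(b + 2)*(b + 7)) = b + 7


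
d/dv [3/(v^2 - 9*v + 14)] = 3*(9 - 2*v)/(v^2 - 9*v + 14)^2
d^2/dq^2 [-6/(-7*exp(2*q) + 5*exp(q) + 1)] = 6*((5 - 28*exp(q))*(-7*exp(2*q) + 5*exp(q) + 1) - 2*(14*exp(q) - 5)^2*exp(q))*exp(q)/(-7*exp(2*q) + 5*exp(q) + 1)^3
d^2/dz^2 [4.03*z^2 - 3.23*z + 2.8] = 8.06000000000000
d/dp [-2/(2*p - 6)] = (p - 3)^(-2)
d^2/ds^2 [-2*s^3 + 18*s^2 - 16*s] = 36 - 12*s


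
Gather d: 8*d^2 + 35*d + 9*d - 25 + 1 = 8*d^2 + 44*d - 24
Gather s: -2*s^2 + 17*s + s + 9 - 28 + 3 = -2*s^2 + 18*s - 16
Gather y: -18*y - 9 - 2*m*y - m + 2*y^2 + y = -m + 2*y^2 + y*(-2*m - 17) - 9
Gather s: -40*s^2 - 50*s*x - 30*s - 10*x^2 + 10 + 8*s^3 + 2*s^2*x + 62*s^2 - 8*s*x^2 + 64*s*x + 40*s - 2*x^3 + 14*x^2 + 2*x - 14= 8*s^3 + s^2*(2*x + 22) + s*(-8*x^2 + 14*x + 10) - 2*x^3 + 4*x^2 + 2*x - 4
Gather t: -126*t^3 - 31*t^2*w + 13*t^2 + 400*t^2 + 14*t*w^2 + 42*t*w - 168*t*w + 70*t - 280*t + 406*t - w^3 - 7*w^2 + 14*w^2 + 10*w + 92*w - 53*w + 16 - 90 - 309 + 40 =-126*t^3 + t^2*(413 - 31*w) + t*(14*w^2 - 126*w + 196) - w^3 + 7*w^2 + 49*w - 343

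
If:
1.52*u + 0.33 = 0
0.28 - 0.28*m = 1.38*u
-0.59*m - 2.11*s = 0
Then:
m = 2.07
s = -0.58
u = -0.22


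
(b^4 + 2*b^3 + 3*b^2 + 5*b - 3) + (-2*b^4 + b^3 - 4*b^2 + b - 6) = -b^4 + 3*b^3 - b^2 + 6*b - 9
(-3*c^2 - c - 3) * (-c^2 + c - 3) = 3*c^4 - 2*c^3 + 11*c^2 + 9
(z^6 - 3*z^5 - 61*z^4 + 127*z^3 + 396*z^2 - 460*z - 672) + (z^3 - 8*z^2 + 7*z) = z^6 - 3*z^5 - 61*z^4 + 128*z^3 + 388*z^2 - 453*z - 672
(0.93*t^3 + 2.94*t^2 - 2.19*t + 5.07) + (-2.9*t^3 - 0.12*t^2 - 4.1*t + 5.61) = -1.97*t^3 + 2.82*t^2 - 6.29*t + 10.68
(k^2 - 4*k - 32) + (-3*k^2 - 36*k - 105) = -2*k^2 - 40*k - 137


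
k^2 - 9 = (k - 3)*(k + 3)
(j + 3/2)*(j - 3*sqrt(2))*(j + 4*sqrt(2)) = j^3 + sqrt(2)*j^2 + 3*j^2/2 - 24*j + 3*sqrt(2)*j/2 - 36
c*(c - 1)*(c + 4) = c^3 + 3*c^2 - 4*c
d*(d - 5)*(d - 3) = d^3 - 8*d^2 + 15*d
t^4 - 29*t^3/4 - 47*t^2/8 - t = t*(t - 8)*(t + 1/4)*(t + 1/2)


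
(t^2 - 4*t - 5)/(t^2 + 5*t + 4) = (t - 5)/(t + 4)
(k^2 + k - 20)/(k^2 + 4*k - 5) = (k - 4)/(k - 1)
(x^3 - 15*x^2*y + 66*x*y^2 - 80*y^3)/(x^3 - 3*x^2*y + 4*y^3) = (x^2 - 13*x*y + 40*y^2)/(x^2 - x*y - 2*y^2)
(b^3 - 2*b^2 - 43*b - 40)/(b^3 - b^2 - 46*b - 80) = (b + 1)/(b + 2)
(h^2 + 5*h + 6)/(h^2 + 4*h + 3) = (h + 2)/(h + 1)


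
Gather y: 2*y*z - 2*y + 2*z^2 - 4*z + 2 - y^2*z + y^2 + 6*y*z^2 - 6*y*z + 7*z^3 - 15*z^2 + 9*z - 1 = y^2*(1 - z) + y*(6*z^2 - 4*z - 2) + 7*z^3 - 13*z^2 + 5*z + 1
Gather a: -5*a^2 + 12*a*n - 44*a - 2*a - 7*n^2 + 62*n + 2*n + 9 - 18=-5*a^2 + a*(12*n - 46) - 7*n^2 + 64*n - 9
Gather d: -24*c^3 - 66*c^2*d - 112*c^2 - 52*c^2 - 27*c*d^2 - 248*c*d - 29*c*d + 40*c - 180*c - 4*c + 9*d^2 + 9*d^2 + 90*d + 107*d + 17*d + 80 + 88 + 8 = -24*c^3 - 164*c^2 - 144*c + d^2*(18 - 27*c) + d*(-66*c^2 - 277*c + 214) + 176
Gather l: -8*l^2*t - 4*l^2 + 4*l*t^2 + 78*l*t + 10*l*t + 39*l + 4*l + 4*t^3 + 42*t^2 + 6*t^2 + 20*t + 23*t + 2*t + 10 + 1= l^2*(-8*t - 4) + l*(4*t^2 + 88*t + 43) + 4*t^3 + 48*t^2 + 45*t + 11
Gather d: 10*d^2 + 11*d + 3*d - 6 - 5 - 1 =10*d^2 + 14*d - 12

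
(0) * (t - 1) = 0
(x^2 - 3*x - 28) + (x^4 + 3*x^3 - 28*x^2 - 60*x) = x^4 + 3*x^3 - 27*x^2 - 63*x - 28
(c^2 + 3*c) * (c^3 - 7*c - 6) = c^5 + 3*c^4 - 7*c^3 - 27*c^2 - 18*c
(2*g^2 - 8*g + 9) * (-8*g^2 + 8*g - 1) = -16*g^4 + 80*g^3 - 138*g^2 + 80*g - 9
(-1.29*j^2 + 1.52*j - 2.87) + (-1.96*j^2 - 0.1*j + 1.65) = -3.25*j^2 + 1.42*j - 1.22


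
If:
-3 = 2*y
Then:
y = -3/2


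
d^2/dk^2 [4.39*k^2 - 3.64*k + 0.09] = 8.78000000000000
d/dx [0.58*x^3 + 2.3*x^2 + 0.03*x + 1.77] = 1.74*x^2 + 4.6*x + 0.03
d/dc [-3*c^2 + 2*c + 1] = 2 - 6*c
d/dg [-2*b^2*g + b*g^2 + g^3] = -2*b^2 + 2*b*g + 3*g^2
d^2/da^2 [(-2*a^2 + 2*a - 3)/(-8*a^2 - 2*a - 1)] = 4*(-80*a^3 + 264*a^2 + 96*a - 3)/(512*a^6 + 384*a^5 + 288*a^4 + 104*a^3 + 36*a^2 + 6*a + 1)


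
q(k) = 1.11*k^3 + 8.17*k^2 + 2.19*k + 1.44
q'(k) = 3.33*k^2 + 16.34*k + 2.19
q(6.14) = 579.83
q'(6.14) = 228.06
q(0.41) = 3.79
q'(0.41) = 9.45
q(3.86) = 195.46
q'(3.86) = 114.88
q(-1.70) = 15.87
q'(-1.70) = -15.96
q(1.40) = 23.57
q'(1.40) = 31.59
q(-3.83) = 50.54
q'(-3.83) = -11.54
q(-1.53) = 13.24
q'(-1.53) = -15.02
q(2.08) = 51.33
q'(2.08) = 50.58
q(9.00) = 1492.11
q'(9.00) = 418.98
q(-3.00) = 38.43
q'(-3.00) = -16.86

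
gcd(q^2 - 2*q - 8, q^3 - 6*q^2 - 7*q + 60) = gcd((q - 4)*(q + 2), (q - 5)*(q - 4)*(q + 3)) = q - 4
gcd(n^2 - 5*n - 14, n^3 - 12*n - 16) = n + 2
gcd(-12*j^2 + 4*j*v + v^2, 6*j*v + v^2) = 6*j + v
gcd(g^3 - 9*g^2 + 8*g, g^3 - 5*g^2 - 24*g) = g^2 - 8*g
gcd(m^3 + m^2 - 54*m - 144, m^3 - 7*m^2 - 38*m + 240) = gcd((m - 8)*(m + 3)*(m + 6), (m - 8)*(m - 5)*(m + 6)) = m^2 - 2*m - 48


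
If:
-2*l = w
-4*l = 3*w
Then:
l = 0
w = 0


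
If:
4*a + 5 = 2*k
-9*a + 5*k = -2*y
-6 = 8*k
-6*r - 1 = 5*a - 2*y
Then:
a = -13/8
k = -3/4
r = -5/8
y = -87/16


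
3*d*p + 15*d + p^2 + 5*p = (3*d + p)*(p + 5)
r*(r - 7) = r^2 - 7*r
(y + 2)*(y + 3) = y^2 + 5*y + 6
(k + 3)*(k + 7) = k^2 + 10*k + 21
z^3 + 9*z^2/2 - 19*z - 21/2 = (z - 3)*(z + 1/2)*(z + 7)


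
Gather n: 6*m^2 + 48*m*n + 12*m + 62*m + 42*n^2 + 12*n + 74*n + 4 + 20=6*m^2 + 74*m + 42*n^2 + n*(48*m + 86) + 24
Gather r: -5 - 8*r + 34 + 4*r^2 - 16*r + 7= 4*r^2 - 24*r + 36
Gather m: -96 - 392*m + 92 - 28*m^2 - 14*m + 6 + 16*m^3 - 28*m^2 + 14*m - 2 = 16*m^3 - 56*m^2 - 392*m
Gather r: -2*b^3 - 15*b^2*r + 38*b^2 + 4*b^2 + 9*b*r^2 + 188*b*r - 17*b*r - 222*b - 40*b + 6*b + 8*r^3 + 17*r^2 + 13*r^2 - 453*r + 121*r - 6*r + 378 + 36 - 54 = -2*b^3 + 42*b^2 - 256*b + 8*r^3 + r^2*(9*b + 30) + r*(-15*b^2 + 171*b - 338) + 360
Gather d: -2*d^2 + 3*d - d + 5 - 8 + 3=-2*d^2 + 2*d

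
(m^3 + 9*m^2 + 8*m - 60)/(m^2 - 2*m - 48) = (m^2 + 3*m - 10)/(m - 8)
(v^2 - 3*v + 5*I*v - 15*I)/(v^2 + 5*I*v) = (v - 3)/v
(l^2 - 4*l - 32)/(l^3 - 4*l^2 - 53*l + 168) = (l + 4)/(l^2 + 4*l - 21)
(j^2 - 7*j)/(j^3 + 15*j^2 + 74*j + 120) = j*(j - 7)/(j^3 + 15*j^2 + 74*j + 120)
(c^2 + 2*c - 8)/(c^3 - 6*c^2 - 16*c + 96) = (c - 2)/(c^2 - 10*c + 24)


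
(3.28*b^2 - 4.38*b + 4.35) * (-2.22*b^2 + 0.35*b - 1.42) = -7.2816*b^4 + 10.8716*b^3 - 15.8476*b^2 + 7.7421*b - 6.177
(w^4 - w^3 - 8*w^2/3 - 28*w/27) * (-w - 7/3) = -w^5 - 4*w^4/3 + 5*w^3 + 196*w^2/27 + 196*w/81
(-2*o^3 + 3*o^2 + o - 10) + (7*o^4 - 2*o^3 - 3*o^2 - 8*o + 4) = 7*o^4 - 4*o^3 - 7*o - 6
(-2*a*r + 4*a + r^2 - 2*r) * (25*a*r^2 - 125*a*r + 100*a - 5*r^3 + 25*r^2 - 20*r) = -50*a^2*r^3 + 350*a^2*r^2 - 700*a^2*r + 400*a^2 + 35*a*r^4 - 245*a*r^3 + 490*a*r^2 - 280*a*r - 5*r^5 + 35*r^4 - 70*r^3 + 40*r^2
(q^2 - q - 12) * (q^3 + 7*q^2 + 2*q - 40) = q^5 + 6*q^4 - 17*q^3 - 126*q^2 + 16*q + 480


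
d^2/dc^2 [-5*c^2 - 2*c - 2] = -10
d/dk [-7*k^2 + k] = 1 - 14*k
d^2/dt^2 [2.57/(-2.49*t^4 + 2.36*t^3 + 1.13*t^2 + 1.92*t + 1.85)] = ((76.7916*t^2 - 36.3912*t - 5.8082)*(-2.49*t^4 + 2.36*t^3 + 1.13*t^2 + 1.92*t + 1.85) + 2.57*(-19.92*t^3 + 14.16*t^2 + 4.52*t + 3.84)*(-9.96*t^3 + 7.08*t^2 + 2.26*t + 1.92))/(-2.49*t^4 + 2.36*t^3 + 1.13*t^2 + 1.92*t + 1.85)^3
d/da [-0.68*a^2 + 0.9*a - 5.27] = 0.9 - 1.36*a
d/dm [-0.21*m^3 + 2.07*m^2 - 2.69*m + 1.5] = -0.63*m^2 + 4.14*m - 2.69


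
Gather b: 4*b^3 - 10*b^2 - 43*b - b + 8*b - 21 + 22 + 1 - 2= 4*b^3 - 10*b^2 - 36*b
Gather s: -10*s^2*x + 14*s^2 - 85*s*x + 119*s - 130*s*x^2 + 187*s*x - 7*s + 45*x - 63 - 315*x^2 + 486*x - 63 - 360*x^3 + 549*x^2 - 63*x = s^2*(14 - 10*x) + s*(-130*x^2 + 102*x + 112) - 360*x^3 + 234*x^2 + 468*x - 126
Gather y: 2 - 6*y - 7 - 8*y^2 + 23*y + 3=-8*y^2 + 17*y - 2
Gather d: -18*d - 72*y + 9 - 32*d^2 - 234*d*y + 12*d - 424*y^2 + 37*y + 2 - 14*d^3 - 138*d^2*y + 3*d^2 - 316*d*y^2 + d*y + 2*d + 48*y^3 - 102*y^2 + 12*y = -14*d^3 + d^2*(-138*y - 29) + d*(-316*y^2 - 233*y - 4) + 48*y^3 - 526*y^2 - 23*y + 11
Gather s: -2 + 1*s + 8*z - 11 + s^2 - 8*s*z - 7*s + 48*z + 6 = s^2 + s*(-8*z - 6) + 56*z - 7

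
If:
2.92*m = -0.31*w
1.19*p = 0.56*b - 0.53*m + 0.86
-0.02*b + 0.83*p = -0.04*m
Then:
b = -0.094440561612773*w - 1.61859410430839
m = -0.106164383561644*w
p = 0.00284067965085578*w - 0.0390022675736961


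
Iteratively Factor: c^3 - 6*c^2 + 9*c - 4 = (c - 1)*(c^2 - 5*c + 4) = (c - 1)^2*(c - 4)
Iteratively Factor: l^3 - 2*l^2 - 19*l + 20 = (l - 5)*(l^2 + 3*l - 4) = (l - 5)*(l + 4)*(l - 1)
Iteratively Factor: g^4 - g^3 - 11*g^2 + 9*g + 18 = (g - 3)*(g^3 + 2*g^2 - 5*g - 6) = (g - 3)*(g + 1)*(g^2 + g - 6) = (g - 3)*(g + 1)*(g + 3)*(g - 2)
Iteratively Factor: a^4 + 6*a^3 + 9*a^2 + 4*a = (a)*(a^3 + 6*a^2 + 9*a + 4) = a*(a + 4)*(a^2 + 2*a + 1) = a*(a + 1)*(a + 4)*(a + 1)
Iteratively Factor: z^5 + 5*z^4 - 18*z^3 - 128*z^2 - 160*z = (z - 5)*(z^4 + 10*z^3 + 32*z^2 + 32*z) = (z - 5)*(z + 4)*(z^3 + 6*z^2 + 8*z) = (z - 5)*(z + 4)^2*(z^2 + 2*z) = (z - 5)*(z + 2)*(z + 4)^2*(z)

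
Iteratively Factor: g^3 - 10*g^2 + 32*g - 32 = (g - 4)*(g^2 - 6*g + 8) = (g - 4)^2*(g - 2)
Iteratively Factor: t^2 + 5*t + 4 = (t + 1)*(t + 4)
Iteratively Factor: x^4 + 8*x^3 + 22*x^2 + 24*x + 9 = (x + 3)*(x^3 + 5*x^2 + 7*x + 3) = (x + 1)*(x + 3)*(x^2 + 4*x + 3) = (x + 1)^2*(x + 3)*(x + 3)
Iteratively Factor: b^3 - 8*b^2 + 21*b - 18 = (b - 3)*(b^2 - 5*b + 6) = (b - 3)^2*(b - 2)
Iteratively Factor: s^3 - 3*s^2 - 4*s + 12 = (s - 3)*(s^2 - 4) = (s - 3)*(s - 2)*(s + 2)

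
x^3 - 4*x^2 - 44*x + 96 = (x - 8)*(x - 2)*(x + 6)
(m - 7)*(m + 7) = m^2 - 49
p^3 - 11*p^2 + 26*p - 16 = (p - 8)*(p - 2)*(p - 1)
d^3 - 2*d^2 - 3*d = d*(d - 3)*(d + 1)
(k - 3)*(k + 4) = k^2 + k - 12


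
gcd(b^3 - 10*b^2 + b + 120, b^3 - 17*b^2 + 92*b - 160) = b^2 - 13*b + 40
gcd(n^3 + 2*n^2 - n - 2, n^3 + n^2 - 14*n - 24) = n + 2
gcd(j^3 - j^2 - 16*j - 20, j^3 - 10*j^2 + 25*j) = j - 5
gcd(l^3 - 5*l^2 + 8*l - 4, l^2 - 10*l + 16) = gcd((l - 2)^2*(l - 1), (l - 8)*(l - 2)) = l - 2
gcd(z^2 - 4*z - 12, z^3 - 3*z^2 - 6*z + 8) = z + 2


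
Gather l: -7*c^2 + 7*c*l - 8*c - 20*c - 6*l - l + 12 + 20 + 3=-7*c^2 - 28*c + l*(7*c - 7) + 35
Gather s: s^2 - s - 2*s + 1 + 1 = s^2 - 3*s + 2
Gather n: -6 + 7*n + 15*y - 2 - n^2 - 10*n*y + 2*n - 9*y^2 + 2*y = -n^2 + n*(9 - 10*y) - 9*y^2 + 17*y - 8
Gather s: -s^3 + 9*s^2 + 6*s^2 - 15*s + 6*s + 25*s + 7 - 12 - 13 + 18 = -s^3 + 15*s^2 + 16*s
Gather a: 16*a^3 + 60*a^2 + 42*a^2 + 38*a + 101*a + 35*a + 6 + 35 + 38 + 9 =16*a^3 + 102*a^2 + 174*a + 88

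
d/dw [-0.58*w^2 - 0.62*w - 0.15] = -1.16*w - 0.62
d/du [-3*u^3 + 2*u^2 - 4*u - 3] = -9*u^2 + 4*u - 4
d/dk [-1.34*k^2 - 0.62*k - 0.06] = -2.68*k - 0.62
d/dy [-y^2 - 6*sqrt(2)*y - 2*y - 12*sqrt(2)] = -2*y - 6*sqrt(2) - 2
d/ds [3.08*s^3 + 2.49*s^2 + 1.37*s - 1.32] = 9.24*s^2 + 4.98*s + 1.37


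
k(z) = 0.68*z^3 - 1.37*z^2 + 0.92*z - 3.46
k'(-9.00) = 190.82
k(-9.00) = -618.43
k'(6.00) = 57.92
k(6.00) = 99.62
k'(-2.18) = 16.59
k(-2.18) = -19.02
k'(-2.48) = 20.26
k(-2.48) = -24.54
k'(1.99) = 3.55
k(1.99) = -1.70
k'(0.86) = 0.07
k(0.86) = -3.25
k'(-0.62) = 3.40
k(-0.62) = -4.72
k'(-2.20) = 16.82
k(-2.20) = -19.36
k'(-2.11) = 15.78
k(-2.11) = -17.89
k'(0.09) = 0.69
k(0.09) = -3.39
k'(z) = 2.04*z^2 - 2.74*z + 0.92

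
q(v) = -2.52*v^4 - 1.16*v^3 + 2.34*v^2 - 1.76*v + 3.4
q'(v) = -10.08*v^3 - 3.48*v^2 + 4.68*v - 1.76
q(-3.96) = -500.60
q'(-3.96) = 551.09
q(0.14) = 3.20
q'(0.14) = -1.20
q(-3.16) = -182.34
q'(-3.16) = 266.77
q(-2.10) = -20.85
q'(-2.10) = 66.42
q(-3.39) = -251.36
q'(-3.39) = 335.08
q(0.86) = 1.50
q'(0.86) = -6.72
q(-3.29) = -219.42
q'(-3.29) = 304.14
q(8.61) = -14427.52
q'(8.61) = -6653.28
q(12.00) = -53939.96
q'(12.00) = -17864.96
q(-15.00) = -123103.70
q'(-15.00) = 33165.04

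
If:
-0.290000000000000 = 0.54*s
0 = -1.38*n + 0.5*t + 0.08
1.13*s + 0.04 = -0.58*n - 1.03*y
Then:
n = 0.977330779054917 - 1.77586206896552*y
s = -0.54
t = 2.53743295019157 - 4.90137931034483*y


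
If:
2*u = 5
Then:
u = 5/2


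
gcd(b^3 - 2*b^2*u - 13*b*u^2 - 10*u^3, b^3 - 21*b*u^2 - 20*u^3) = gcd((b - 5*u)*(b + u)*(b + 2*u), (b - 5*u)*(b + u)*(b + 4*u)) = -b^2 + 4*b*u + 5*u^2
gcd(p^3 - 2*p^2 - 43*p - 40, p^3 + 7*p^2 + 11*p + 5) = p^2 + 6*p + 5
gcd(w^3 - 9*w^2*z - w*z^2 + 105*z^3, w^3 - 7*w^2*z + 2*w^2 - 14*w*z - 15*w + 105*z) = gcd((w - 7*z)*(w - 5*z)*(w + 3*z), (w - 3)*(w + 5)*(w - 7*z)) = -w + 7*z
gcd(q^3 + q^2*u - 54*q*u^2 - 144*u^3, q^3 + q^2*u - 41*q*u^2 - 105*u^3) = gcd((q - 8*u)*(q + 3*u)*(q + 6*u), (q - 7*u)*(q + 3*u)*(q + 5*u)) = q + 3*u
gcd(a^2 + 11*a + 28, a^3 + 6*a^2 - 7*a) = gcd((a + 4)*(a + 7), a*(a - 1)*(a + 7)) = a + 7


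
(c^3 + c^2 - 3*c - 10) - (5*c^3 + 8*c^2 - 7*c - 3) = -4*c^3 - 7*c^2 + 4*c - 7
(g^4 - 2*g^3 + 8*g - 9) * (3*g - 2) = 3*g^5 - 8*g^4 + 4*g^3 + 24*g^2 - 43*g + 18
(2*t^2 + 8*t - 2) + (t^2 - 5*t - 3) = 3*t^2 + 3*t - 5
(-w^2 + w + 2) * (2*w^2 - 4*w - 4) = -2*w^4 + 6*w^3 + 4*w^2 - 12*w - 8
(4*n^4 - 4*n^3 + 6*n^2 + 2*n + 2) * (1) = 4*n^4 - 4*n^3 + 6*n^2 + 2*n + 2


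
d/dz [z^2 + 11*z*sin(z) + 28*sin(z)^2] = 11*z*cos(z) + 2*z + 11*sin(z) + 28*sin(2*z)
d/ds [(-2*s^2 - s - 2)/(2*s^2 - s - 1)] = (4*s^2 + 12*s - 1)/(4*s^4 - 4*s^3 - 3*s^2 + 2*s + 1)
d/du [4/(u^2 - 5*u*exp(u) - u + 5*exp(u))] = 4*(5*u*exp(u) - 2*u + 1)/(u^2 - 5*u*exp(u) - u + 5*exp(u))^2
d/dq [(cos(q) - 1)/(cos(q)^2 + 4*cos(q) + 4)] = (cos(q) - 4)*sin(q)/(cos(q) + 2)^3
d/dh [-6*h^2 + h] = 1 - 12*h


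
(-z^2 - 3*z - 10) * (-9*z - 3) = 9*z^3 + 30*z^2 + 99*z + 30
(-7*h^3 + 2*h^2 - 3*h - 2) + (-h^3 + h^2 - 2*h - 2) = -8*h^3 + 3*h^2 - 5*h - 4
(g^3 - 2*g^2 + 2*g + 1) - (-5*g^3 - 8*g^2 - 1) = 6*g^3 + 6*g^2 + 2*g + 2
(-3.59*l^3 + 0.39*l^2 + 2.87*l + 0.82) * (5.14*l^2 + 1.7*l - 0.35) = -18.4526*l^5 - 4.0984*l^4 + 16.6713*l^3 + 8.9573*l^2 + 0.3895*l - 0.287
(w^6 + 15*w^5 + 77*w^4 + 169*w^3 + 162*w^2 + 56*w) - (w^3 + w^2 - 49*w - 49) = w^6 + 15*w^5 + 77*w^4 + 168*w^3 + 161*w^2 + 105*w + 49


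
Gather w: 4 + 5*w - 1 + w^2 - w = w^2 + 4*w + 3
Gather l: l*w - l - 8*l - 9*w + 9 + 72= l*(w - 9) - 9*w + 81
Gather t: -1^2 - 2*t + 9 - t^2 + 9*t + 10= -t^2 + 7*t + 18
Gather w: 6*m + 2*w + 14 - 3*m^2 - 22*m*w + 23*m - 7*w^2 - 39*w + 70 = -3*m^2 + 29*m - 7*w^2 + w*(-22*m - 37) + 84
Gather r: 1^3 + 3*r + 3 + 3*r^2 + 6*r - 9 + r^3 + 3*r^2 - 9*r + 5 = r^3 + 6*r^2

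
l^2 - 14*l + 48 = (l - 8)*(l - 6)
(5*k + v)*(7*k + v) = 35*k^2 + 12*k*v + v^2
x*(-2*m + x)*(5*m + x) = -10*m^2*x + 3*m*x^2 + x^3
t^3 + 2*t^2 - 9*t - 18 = (t - 3)*(t + 2)*(t + 3)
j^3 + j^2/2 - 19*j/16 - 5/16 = (j - 1)*(j + 1/4)*(j + 5/4)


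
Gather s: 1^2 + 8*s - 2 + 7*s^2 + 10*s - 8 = 7*s^2 + 18*s - 9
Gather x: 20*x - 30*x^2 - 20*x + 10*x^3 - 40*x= 10*x^3 - 30*x^2 - 40*x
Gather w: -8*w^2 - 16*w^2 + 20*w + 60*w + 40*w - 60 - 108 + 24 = -24*w^2 + 120*w - 144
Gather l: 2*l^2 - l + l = 2*l^2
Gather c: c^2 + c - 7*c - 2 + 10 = c^2 - 6*c + 8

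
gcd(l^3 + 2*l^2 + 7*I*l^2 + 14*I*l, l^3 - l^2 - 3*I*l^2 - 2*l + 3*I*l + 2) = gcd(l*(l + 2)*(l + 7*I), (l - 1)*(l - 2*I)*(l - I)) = 1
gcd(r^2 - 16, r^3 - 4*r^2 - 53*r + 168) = 1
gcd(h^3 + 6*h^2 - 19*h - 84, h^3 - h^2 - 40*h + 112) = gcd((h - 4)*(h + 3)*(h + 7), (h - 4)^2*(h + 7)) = h^2 + 3*h - 28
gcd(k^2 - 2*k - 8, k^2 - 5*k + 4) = k - 4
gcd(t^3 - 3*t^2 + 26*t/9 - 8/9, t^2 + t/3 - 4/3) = t - 1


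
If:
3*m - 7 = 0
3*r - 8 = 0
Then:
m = 7/3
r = 8/3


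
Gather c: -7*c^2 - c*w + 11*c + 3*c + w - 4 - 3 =-7*c^2 + c*(14 - w) + w - 7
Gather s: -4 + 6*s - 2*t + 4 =6*s - 2*t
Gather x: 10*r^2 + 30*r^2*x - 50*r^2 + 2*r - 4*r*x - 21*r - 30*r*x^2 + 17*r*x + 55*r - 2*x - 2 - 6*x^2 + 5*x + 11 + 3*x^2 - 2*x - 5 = -40*r^2 + 36*r + x^2*(-30*r - 3) + x*(30*r^2 + 13*r + 1) + 4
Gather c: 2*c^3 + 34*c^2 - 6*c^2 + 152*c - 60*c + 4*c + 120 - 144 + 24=2*c^3 + 28*c^2 + 96*c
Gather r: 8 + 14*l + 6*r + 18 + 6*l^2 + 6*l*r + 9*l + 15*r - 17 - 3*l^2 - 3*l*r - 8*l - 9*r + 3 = 3*l^2 + 15*l + r*(3*l + 12) + 12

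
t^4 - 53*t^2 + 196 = (t - 7)*(t - 2)*(t + 2)*(t + 7)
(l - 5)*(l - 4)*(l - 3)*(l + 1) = l^4 - 11*l^3 + 35*l^2 - 13*l - 60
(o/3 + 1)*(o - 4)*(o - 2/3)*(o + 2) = o^4/3 + o^3/9 - 44*o^2/9 - 44*o/9 + 16/3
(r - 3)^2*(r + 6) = r^3 - 27*r + 54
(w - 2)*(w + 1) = w^2 - w - 2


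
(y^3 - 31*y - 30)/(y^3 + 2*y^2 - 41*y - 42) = (y + 5)/(y + 7)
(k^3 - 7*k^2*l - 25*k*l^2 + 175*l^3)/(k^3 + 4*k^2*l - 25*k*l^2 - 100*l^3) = (k - 7*l)/(k + 4*l)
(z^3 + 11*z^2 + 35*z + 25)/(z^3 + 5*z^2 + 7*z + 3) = (z^2 + 10*z + 25)/(z^2 + 4*z + 3)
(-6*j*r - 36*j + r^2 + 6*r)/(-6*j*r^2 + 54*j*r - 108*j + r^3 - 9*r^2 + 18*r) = (r + 6)/(r^2 - 9*r + 18)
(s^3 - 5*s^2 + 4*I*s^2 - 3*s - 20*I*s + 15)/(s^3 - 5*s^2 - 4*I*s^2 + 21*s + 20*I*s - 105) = (s + I)/(s - 7*I)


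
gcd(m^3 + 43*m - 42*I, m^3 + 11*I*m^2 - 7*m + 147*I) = m + 7*I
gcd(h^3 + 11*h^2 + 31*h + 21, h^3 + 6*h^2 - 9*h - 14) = h^2 + 8*h + 7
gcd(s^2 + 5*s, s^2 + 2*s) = s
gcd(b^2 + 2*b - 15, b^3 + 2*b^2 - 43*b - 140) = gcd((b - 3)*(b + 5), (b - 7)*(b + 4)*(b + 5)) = b + 5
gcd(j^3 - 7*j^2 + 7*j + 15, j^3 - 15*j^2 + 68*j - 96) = j - 3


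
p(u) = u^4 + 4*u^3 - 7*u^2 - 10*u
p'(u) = 4*u^3 + 12*u^2 - 14*u - 10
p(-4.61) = -42.90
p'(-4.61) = -82.32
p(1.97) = -1.22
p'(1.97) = 39.57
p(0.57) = -7.13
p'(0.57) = -13.34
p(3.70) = 257.20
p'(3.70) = 305.09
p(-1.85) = -19.07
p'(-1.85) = 31.64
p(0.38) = -4.57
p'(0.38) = -13.37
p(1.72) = -8.80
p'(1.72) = 21.77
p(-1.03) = -0.37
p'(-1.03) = 12.78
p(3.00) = 96.00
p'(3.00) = 164.00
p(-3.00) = -60.00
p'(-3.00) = 32.00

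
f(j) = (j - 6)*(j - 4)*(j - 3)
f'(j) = (j - 6)*(j - 4) + (j - 6)*(j - 3) + (j - 4)*(j - 3)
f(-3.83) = -525.70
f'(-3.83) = 197.59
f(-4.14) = -589.33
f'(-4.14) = 213.06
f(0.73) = -39.12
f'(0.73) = 36.62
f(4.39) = -0.87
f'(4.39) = -2.32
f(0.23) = -60.26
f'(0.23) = 48.18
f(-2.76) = -341.09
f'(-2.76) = 148.61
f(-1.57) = -192.69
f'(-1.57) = 102.21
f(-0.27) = -87.55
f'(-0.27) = 61.24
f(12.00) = 432.00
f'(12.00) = 174.00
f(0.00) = -72.00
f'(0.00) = 54.00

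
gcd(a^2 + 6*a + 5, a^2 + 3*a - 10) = a + 5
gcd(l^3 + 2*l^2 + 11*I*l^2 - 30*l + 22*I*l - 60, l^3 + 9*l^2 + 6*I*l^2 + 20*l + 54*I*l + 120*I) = l + 6*I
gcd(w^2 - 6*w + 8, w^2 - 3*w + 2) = w - 2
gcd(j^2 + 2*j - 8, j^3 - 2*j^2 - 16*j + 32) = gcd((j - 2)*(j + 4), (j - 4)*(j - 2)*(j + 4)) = j^2 + 2*j - 8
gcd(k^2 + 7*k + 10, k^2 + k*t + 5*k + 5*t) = k + 5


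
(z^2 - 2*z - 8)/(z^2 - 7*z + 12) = (z + 2)/(z - 3)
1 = 1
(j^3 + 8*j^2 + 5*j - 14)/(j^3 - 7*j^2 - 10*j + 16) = (j + 7)/(j - 8)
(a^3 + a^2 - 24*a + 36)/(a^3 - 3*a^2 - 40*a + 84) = (a - 3)/(a - 7)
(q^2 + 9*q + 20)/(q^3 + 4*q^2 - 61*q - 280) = (q + 4)/(q^2 - q - 56)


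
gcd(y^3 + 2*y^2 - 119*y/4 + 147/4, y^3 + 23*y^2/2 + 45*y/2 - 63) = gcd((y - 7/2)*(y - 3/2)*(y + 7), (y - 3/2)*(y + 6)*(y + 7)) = y^2 + 11*y/2 - 21/2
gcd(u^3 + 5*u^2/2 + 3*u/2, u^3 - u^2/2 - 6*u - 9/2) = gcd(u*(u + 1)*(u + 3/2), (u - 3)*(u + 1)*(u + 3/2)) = u^2 + 5*u/2 + 3/2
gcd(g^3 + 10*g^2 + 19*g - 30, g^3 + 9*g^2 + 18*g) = g + 6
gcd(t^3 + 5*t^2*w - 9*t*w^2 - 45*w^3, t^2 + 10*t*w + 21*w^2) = t + 3*w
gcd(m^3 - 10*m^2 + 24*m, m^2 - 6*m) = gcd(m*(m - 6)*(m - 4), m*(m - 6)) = m^2 - 6*m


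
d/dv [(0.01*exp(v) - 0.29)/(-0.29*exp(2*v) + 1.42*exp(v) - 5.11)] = (0.0029*exp(2*v) - 0.1682*exp(v) + 0.3607)*exp(v)/(0.0841*exp(4*v) - 0.8236*exp(3*v) + 4.9802*exp(2*v) - 14.5124*exp(v) + 26.1121)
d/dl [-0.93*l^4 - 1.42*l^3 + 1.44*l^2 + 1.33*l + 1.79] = -3.72*l^3 - 4.26*l^2 + 2.88*l + 1.33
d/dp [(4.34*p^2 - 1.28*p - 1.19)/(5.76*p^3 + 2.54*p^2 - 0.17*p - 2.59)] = (-24.9984*p^4 + 14.7456*p^3 + 23.0766*p^2 - 16.436*p + 3.1129)/(33.1776*p^6 + 29.2608*p^5 + 4.4932*p^4 - 30.7004*p^3 - 13.1283*p^2 + 0.8806*p + 6.7081)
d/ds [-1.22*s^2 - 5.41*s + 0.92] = -2.44*s - 5.41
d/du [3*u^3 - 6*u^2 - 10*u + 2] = 9*u^2 - 12*u - 10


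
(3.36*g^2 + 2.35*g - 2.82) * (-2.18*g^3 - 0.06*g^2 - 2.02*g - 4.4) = -7.3248*g^5 - 5.3246*g^4 - 0.7806*g^3 - 19.3618*g^2 - 4.6436*g + 12.408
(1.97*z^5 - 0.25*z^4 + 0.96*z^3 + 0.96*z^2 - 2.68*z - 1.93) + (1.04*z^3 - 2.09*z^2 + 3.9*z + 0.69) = 1.97*z^5 - 0.25*z^4 + 2.0*z^3 - 1.13*z^2 + 1.22*z - 1.24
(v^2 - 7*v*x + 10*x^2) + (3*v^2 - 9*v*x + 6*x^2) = 4*v^2 - 16*v*x + 16*x^2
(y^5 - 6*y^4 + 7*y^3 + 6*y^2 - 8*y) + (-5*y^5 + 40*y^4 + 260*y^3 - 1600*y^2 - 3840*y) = -4*y^5 + 34*y^4 + 267*y^3 - 1594*y^2 - 3848*y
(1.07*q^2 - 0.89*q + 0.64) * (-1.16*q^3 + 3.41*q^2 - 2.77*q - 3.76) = -1.2412*q^5 + 4.6811*q^4 - 6.7412*q^3 + 0.6245*q^2 + 1.5736*q - 2.4064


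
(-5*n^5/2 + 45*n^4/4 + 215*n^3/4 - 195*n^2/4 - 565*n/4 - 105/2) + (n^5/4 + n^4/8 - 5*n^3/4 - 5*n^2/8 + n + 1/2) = -9*n^5/4 + 91*n^4/8 + 105*n^3/2 - 395*n^2/8 - 561*n/4 - 52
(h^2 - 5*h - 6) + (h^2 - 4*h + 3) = 2*h^2 - 9*h - 3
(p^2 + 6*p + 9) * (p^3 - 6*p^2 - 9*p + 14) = p^5 - 36*p^3 - 94*p^2 + 3*p + 126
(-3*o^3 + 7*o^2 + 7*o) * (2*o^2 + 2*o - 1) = -6*o^5 + 8*o^4 + 31*o^3 + 7*o^2 - 7*o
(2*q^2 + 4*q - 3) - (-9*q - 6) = 2*q^2 + 13*q + 3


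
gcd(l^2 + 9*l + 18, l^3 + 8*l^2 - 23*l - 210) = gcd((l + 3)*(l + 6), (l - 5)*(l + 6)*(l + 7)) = l + 6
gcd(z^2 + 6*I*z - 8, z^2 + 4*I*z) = z + 4*I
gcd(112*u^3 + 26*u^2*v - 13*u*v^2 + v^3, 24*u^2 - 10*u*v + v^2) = 1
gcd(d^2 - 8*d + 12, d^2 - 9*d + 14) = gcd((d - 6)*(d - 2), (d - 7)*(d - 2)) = d - 2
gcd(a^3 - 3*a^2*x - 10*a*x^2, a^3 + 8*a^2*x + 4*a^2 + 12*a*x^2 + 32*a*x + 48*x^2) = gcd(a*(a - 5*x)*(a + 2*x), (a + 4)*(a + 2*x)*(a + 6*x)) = a + 2*x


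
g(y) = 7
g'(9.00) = 0.00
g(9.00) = 7.00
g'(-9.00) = 0.00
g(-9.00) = 7.00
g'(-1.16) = 0.00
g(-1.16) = 7.00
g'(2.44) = 0.00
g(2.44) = 7.00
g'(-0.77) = 0.00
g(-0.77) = 7.00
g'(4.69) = 0.00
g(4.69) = 7.00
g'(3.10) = 0.00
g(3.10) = 7.00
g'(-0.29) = 0.00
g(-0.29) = 7.00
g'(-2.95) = 0.00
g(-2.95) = 7.00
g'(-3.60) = 0.00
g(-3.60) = 7.00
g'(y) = 0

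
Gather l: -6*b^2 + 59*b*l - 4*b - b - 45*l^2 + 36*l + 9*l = -6*b^2 - 5*b - 45*l^2 + l*(59*b + 45)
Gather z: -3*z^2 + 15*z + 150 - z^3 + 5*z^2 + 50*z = -z^3 + 2*z^2 + 65*z + 150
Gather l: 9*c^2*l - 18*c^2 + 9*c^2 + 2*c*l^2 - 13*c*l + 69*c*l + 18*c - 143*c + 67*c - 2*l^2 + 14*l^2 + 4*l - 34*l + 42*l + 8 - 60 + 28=-9*c^2 - 58*c + l^2*(2*c + 12) + l*(9*c^2 + 56*c + 12) - 24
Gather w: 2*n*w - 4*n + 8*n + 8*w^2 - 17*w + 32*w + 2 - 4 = 4*n + 8*w^2 + w*(2*n + 15) - 2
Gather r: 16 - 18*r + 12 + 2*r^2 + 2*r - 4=2*r^2 - 16*r + 24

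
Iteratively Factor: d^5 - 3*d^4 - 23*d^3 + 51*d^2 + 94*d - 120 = (d + 4)*(d^4 - 7*d^3 + 5*d^2 + 31*d - 30) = (d - 1)*(d + 4)*(d^3 - 6*d^2 - d + 30) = (d - 3)*(d - 1)*(d + 4)*(d^2 - 3*d - 10) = (d - 3)*(d - 1)*(d + 2)*(d + 4)*(d - 5)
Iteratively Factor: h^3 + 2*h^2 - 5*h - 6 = (h + 1)*(h^2 + h - 6) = (h - 2)*(h + 1)*(h + 3)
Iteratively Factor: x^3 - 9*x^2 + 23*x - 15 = (x - 1)*(x^2 - 8*x + 15) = (x - 3)*(x - 1)*(x - 5)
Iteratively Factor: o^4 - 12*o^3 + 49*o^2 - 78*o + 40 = (o - 4)*(o^3 - 8*o^2 + 17*o - 10) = (o - 4)*(o - 1)*(o^2 - 7*o + 10) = (o - 5)*(o - 4)*(o - 1)*(o - 2)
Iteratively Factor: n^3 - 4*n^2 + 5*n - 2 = (n - 1)*(n^2 - 3*n + 2) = (n - 2)*(n - 1)*(n - 1)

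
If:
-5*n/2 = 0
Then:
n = 0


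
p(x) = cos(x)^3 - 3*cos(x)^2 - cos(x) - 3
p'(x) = -3*sin(x)*cos(x)^2 + 6*sin(x)*cos(x) + sin(x)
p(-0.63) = -5.24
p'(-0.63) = -2.29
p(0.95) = -4.40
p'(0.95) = 2.83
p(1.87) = -2.99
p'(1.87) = -0.98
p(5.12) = -3.81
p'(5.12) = -2.67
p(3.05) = -5.97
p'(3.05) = -0.73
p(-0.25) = -5.88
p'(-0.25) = -0.99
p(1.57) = -3.00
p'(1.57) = 1.00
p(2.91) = -5.79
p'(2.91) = -1.76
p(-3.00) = -5.92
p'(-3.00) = 1.11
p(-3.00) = -5.92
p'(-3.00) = 1.11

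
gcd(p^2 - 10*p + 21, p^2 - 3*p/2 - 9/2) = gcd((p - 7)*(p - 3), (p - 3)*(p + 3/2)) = p - 3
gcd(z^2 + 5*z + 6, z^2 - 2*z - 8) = z + 2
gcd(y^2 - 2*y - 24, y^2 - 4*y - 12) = y - 6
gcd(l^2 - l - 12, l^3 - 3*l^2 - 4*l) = l - 4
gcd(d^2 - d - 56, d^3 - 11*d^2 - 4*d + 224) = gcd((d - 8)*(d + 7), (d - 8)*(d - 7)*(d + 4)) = d - 8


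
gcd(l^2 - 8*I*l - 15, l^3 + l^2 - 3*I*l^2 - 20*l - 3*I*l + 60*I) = l - 3*I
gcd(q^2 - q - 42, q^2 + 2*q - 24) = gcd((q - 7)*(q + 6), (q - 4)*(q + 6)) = q + 6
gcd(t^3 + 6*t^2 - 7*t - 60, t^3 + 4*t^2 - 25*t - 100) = t^2 + 9*t + 20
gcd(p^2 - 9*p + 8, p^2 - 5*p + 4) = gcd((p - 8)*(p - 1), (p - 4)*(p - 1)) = p - 1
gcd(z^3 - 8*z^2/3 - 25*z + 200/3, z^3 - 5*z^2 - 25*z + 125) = z^2 - 25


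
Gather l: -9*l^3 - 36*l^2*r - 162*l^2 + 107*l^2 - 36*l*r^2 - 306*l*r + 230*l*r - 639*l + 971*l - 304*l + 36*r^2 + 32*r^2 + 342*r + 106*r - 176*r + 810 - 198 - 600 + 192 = -9*l^3 + l^2*(-36*r - 55) + l*(-36*r^2 - 76*r + 28) + 68*r^2 + 272*r + 204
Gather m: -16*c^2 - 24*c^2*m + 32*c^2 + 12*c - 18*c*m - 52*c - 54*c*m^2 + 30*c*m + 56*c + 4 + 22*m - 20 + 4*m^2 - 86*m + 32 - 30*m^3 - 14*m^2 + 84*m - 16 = 16*c^2 + 16*c - 30*m^3 + m^2*(-54*c - 10) + m*(-24*c^2 + 12*c + 20)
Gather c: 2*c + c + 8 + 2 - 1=3*c + 9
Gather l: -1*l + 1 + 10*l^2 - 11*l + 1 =10*l^2 - 12*l + 2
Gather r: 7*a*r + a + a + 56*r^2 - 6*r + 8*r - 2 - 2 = 2*a + 56*r^2 + r*(7*a + 2) - 4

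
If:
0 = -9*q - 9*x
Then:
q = -x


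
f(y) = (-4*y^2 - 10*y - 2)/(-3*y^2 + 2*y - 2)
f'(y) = (-8*y - 10)/(-3*y^2 + 2*y - 2) + (6*y - 2)*(-4*y^2 - 10*y - 2)/(-3*y^2 + 2*y - 2)^2 = 2*(-19*y^2 + 2*y + 12)/(9*y^4 - 12*y^3 + 16*y^2 - 8*y + 4)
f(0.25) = 2.81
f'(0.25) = 7.95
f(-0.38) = -0.38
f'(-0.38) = 1.67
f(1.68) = 4.23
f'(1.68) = -1.52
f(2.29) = 3.49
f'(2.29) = -0.96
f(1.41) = 4.68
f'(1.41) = -1.73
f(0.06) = 1.38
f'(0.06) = 6.74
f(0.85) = 5.43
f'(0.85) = -0.01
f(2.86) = 3.04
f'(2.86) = -0.64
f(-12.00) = 1.00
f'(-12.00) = -0.03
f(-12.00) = 1.00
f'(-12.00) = -0.03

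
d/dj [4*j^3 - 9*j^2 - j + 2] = 12*j^2 - 18*j - 1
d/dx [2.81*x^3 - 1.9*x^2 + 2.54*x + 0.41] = 8.43*x^2 - 3.8*x + 2.54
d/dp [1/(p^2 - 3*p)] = (3 - 2*p)/(p^2*(p - 3)^2)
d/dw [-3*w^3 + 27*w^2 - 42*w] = -9*w^2 + 54*w - 42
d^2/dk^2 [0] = 0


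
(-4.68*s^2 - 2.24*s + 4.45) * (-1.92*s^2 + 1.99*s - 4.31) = 8.9856*s^4 - 5.0124*s^3 + 7.1692*s^2 + 18.5099*s - 19.1795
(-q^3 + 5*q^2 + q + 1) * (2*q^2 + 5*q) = -2*q^5 + 5*q^4 + 27*q^3 + 7*q^2 + 5*q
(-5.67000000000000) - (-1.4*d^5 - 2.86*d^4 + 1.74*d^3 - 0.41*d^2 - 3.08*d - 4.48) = 1.4*d^5 + 2.86*d^4 - 1.74*d^3 + 0.41*d^2 + 3.08*d - 1.19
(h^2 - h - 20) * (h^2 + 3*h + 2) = h^4 + 2*h^3 - 21*h^2 - 62*h - 40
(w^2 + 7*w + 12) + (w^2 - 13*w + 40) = 2*w^2 - 6*w + 52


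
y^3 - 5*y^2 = y^2*(y - 5)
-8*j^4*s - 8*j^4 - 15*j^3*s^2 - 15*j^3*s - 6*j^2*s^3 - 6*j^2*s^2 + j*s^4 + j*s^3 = (-8*j + s)*(j + s)^2*(j*s + j)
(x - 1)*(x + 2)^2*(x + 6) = x^4 + 9*x^3 + 18*x^2 - 4*x - 24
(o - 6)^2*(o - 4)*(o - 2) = o^4 - 18*o^3 + 116*o^2 - 312*o + 288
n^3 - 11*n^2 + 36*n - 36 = (n - 6)*(n - 3)*(n - 2)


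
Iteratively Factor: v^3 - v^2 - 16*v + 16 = (v + 4)*(v^2 - 5*v + 4) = (v - 1)*(v + 4)*(v - 4)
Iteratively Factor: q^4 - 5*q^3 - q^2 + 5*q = (q - 5)*(q^3 - q) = (q - 5)*(q - 1)*(q^2 + q) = q*(q - 5)*(q - 1)*(q + 1)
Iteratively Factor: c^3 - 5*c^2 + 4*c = (c - 4)*(c^2 - c) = (c - 4)*(c - 1)*(c)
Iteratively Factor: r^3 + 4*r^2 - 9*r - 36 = (r + 4)*(r^2 - 9) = (r + 3)*(r + 4)*(r - 3)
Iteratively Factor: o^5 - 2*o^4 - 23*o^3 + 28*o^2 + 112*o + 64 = (o + 4)*(o^4 - 6*o^3 + o^2 + 24*o + 16) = (o - 4)*(o + 4)*(o^3 - 2*o^2 - 7*o - 4) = (o - 4)^2*(o + 4)*(o^2 + 2*o + 1) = (o - 4)^2*(o + 1)*(o + 4)*(o + 1)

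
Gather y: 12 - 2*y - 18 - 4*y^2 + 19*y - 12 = -4*y^2 + 17*y - 18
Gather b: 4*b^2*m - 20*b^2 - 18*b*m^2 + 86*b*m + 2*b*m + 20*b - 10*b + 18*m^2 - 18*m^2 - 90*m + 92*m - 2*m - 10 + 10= b^2*(4*m - 20) + b*(-18*m^2 + 88*m + 10)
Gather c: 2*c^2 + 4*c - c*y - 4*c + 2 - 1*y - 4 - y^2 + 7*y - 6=2*c^2 - c*y - y^2 + 6*y - 8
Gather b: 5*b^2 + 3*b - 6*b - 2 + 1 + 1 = 5*b^2 - 3*b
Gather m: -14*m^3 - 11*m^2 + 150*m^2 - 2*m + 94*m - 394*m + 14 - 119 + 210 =-14*m^3 + 139*m^2 - 302*m + 105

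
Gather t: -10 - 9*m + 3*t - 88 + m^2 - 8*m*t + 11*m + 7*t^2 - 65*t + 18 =m^2 + 2*m + 7*t^2 + t*(-8*m - 62) - 80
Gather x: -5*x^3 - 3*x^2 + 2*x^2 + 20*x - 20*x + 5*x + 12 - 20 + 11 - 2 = -5*x^3 - x^2 + 5*x + 1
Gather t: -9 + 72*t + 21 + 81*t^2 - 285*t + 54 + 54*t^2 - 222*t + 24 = 135*t^2 - 435*t + 90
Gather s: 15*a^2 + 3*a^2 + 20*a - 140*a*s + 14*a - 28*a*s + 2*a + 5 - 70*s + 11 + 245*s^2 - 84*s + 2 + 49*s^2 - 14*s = 18*a^2 + 36*a + 294*s^2 + s*(-168*a - 168) + 18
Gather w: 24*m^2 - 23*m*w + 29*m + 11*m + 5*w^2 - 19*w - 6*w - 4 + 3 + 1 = 24*m^2 + 40*m + 5*w^2 + w*(-23*m - 25)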